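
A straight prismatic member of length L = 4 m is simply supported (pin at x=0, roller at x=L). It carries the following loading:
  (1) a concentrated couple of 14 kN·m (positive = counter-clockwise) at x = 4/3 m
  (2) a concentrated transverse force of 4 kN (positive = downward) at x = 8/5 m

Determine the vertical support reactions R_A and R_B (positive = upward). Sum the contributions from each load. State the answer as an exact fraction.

Load 1 — applied couple M₀=14 kN·m at a=4/3 m (b=L-a=8/3):
  R_A = M₀/L = 14/4 = 7/2 kN
  R_B = -M₀/L = -14/4 = -7/2 kN
Load 2 — point force P=4 kN at a=8/5 m (b=L-a=12/5):
  R_A = Pb/L = 4·(12/5)/4 = 12/5 kN
  R_B = Pa/L = 4·(8/5)/4 = 8/5 kN
Superposition: R_A = 59/10 kN, R_B = -19/10 kN

R_A = 59/10 kN, R_B = -19/10 kN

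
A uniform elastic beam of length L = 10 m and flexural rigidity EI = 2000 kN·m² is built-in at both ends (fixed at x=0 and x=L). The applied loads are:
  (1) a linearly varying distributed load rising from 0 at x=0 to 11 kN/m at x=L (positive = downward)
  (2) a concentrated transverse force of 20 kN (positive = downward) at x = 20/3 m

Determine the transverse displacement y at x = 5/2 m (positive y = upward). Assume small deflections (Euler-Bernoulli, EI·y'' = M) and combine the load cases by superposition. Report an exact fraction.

y(5/2) = -34937/663552 m

Load 1 — triangular load w₀=11 kN/m (0→w₀ over full span):
  y_1 = -w₀x²(L-x)²(x+2L)/(120LEI) = -11·(5/2)²·(10-(5/2))²·((5/2)+2·10)/(120·10·2000) = -297/8192 m
Load 2 — point force P=20 kN at a=20/3 m (b=L-a=10/3):
  y_2 = -Pb²x²(3aL-(3a+b)x)/(6L³EI)  [x≤a] = -20·(10/3)²·(5/2)²·(3·(20/3)·10-(3·(20/3)+(10/3))·(5/2))/(6·10³·2000) = -85/5184 m
Superposition: y = Σ y_i = -34937/663552 m ≈ -0.052651 m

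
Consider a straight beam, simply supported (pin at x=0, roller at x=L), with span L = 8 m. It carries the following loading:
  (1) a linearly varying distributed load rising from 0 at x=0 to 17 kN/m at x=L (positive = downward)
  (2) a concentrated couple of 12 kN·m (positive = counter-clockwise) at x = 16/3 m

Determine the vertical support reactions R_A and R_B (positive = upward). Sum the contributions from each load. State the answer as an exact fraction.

R_A = 145/6 kN, R_B = 263/6 kN

Load 1 — triangular load w₀=17 kN/m (0→w₀ over full span):
  R_A = w₀L/6 = 17·8/6 = 68/3 kN
  R_B = w₀L/3 = 17·8/3 = 136/3 kN
Load 2 — applied couple M₀=12 kN·m at a=16/3 m (b=L-a=8/3):
  R_A = M₀/L = 12/8 = 3/2 kN
  R_B = -M₀/L = -12/8 = -3/2 kN
Superposition: R_A = 145/6 kN, R_B = 263/6 kN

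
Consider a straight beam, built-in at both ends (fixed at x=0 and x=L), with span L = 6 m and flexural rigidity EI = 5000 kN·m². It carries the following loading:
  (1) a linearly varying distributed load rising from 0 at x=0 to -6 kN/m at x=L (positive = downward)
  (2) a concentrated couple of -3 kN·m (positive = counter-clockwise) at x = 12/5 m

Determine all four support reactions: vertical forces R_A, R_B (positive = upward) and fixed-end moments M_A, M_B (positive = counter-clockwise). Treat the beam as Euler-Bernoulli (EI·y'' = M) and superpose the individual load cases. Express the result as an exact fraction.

R_A = -153/25 kN, M_A = -189/25 kN·m, R_B = -297/25 kN, M_B = 246/25 kN·m

Load 1 — triangular load w₀=-6 kN/m (0→w₀ over full span):
  R_A = 3w₀L/20 = 3·(-6)·6/20 = -27/5 kN
  M_A = w₀L²/30 = (-6)·6²/30 = -36/5 kN·m
  R_B = 7w₀L/20 = 7·(-6)·6/20 = -63/5 kN
  M_B = -w₀L²/20 = -(-6)·6²/20 = 54/5 kN·m
Load 2 — applied couple M₀=-3 kN·m at a=12/5 m (b=L-a=18/5):
  R_A = 6M₀ab/L³ = 6·(-3)·(12/5)·(18/5)/6³ = -18/25 kN
  M_A = M₀b(2a-b)/L² = (-3)·(18/5)·(2·(12/5)-(18/5))/6² = -9/25 kN·m
  R_B = -6M₀ab/L³ = -6·(-3)·(12/5)·(18/5)/6³ = 18/25 kN
  M_B = M₀a(2b-a)/L² = (-3)·(12/5)·(2·(18/5)-(12/5))/6² = -24/25 kN·m
Superposition: R_A = -153/25 kN, M_A = -189/25 kN·m, R_B = -297/25 kN, M_B = 246/25 kN·m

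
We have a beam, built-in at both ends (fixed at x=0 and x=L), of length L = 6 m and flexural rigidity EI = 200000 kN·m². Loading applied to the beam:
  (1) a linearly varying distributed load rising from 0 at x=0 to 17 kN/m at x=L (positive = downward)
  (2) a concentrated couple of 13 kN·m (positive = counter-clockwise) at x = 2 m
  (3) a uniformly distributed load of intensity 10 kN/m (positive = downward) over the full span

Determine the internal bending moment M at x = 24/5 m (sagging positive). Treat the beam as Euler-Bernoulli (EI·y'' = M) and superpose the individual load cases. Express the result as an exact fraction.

Load 1 — triangular load w₀=17 kN/m (0→w₀ over full span):
  M_1 = 3w₀Lx/20 - w₀L²/30 - w₀x³/(6L) = 3·17·6·(24/5)/20 - 17·6²/30 - 17·(24/5)³/(6·6) = 102/125 kN·m
Load 2 — applied couple M₀=13 kN·m at a=2 m (b=L-a=4):
  M_2 = R_Ax - M_A - M₀  [x>a] with R_A=26/9, M_A=0 = (26/9)·(24/5) - 0 - 13 = 13/15 kN·m
Load 3 — uniform load w=10 kN/m over full span:
  M_3 = wLx/2 - wL²/12 - wx²/2 = 10·6·(24/5)/2 - 10·6²/12 - 10·(24/5)²/2 = -6/5 kN·m
Superposition: M = Σ M_i = 181/375 kN·m ≈ 0.482667 kN·m

M(24/5) = 181/375 kN·m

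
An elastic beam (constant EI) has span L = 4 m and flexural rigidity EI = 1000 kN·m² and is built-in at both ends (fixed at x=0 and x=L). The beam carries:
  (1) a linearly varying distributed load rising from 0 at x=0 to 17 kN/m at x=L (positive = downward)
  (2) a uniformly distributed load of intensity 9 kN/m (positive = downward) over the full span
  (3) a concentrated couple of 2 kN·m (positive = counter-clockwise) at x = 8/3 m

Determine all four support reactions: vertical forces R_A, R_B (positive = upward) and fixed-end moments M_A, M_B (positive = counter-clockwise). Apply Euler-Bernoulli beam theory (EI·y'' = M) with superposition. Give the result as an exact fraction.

R_A = 433/15 kN, M_A = 326/15 kN·m, R_B = 617/15 kN, M_B = -128/5 kN·m

Load 1 — triangular load w₀=17 kN/m (0→w₀ over full span):
  R_A = 3w₀L/20 = 3·17·4/20 = 51/5 kN
  M_A = w₀L²/30 = 17·4²/30 = 136/15 kN·m
  R_B = 7w₀L/20 = 7·17·4/20 = 119/5 kN
  M_B = -w₀L²/20 = -17·4²/20 = -68/5 kN·m
Load 2 — uniform load w=9 kN/m over full span:
  R_A = wL/2 = 9·4/2 = 18 kN
  M_A = wL²/12 = 9·4²/12 = 12 kN·m
  R_B = wL/2 = 9·4/2 = 18 kN
  M_B = -wL²/12 = -9·4²/12 = -12 kN·m
Load 3 — applied couple M₀=2 kN·m at a=8/3 m (b=L-a=4/3):
  R_A = 6M₀ab/L³ = 6·2·(8/3)·(4/3)/4³ = 2/3 kN
  M_A = M₀b(2a-b)/L² = 2·(4/3)·(2·(8/3)-(4/3))/4² = 2/3 kN·m
  R_B = -6M₀ab/L³ = -6·2·(8/3)·(4/3)/4³ = -2/3 kN
  M_B = M₀a(2b-a)/L² = 2·(8/3)·(2·(4/3)-(8/3))/4² = 0 kN·m
Superposition: R_A = 433/15 kN, M_A = 326/15 kN·m, R_B = 617/15 kN, M_B = -128/5 kN·m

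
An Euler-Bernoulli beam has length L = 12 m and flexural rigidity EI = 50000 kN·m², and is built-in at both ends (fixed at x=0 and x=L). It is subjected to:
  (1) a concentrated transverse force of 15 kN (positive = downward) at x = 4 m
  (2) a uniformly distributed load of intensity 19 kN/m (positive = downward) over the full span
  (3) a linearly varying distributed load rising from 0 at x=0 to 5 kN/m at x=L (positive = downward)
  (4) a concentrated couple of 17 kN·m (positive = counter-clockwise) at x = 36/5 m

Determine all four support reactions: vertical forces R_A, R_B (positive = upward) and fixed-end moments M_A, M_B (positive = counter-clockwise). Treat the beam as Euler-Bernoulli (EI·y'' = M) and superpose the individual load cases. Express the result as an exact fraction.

Load 1 — point force P=15 kN at a=4 m (b=L-a=8):
  R_A = Pb²(3a+b)/L³ = 15·8²·(3·4+8)/12³ = 100/9 kN
  M_A = Pab²/L² = 15·4·8²/12² = 80/3 kN·m
  R_B = Pa²(a+3b)/L³ = 15·4²·(4+3·8)/12³ = 35/9 kN
  M_B = -Pa²b/L² = -15·4²·8/12² = -40/3 kN·m
Load 2 — uniform load w=19 kN/m over full span:
  R_A = wL/2 = 19·12/2 = 114 kN
  M_A = wL²/12 = 19·12²/12 = 228 kN·m
  R_B = wL/2 = 19·12/2 = 114 kN
  M_B = -wL²/12 = -19·12²/12 = -228 kN·m
Load 3 — triangular load w₀=5 kN/m (0→w₀ over full span):
  R_A = 3w₀L/20 = 3·5·12/20 = 9 kN
  M_A = w₀L²/30 = 5·12²/30 = 24 kN·m
  R_B = 7w₀L/20 = 7·5·12/20 = 21 kN
  M_B = -w₀L²/20 = -5·12²/20 = -36 kN·m
Load 4 — applied couple M₀=17 kN·m at a=36/5 m (b=L-a=24/5):
  R_A = 6M₀ab/L³ = 6·17·(36/5)·(24/5)/12³ = 51/25 kN
  M_A = M₀b(2a-b)/L² = 17·(24/5)·(2·(36/5)-(24/5))/12² = 136/25 kN·m
  R_B = -6M₀ab/L³ = -6·17·(36/5)·(24/5)/12³ = -51/25 kN
  M_B = M₀a(2b-a)/L² = 17·(36/5)·(2·(24/5)-(36/5))/12² = 51/25 kN·m
Superposition: R_A = 30634/225 kN, M_A = 21308/75 kN·m, R_B = 30791/225 kN, M_B = -20647/75 kN·m

R_A = 30634/225 kN, M_A = 21308/75 kN·m, R_B = 30791/225 kN, M_B = -20647/75 kN·m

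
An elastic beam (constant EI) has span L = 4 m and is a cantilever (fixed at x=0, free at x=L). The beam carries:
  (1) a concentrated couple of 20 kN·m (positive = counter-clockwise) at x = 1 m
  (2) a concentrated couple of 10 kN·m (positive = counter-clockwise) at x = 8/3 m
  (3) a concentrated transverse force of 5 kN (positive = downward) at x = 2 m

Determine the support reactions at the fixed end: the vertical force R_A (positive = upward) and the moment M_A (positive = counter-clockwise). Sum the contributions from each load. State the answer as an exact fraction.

Load 1 — applied couple M₀=20 kN·m at a=1 m (b=L-a=3):
  R_A = 0 kN
  M_A = -M₀ = -20 kN·m
Load 2 — applied couple M₀=10 kN·m at a=8/3 m (b=L-a=4/3):
  R_A = 0 kN
  M_A = -M₀ = -10 kN·m
Load 3 — point force P=5 kN at a=2 m (b=L-a=2):
  R_A = P = 5 kN
  M_A = Pa = 5·2 = 10 kN·m
Superposition: R_A = 5 kN, M_A = -20 kN·m

R_A = 5 kN, M_A = -20 kN·m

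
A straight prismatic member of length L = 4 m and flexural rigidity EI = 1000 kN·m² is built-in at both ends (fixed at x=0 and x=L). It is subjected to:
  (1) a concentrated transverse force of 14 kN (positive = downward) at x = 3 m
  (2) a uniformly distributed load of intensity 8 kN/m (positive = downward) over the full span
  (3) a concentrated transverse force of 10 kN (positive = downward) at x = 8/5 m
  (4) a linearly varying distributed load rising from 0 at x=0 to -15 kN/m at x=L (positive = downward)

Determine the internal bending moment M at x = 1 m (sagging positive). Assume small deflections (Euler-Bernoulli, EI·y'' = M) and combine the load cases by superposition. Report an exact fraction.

M(1) = 1489/1200 kN·m

Load 1 — point force P=14 kN at a=3 m (b=L-a=1):
  M_1 = Pb²(3a+b)x/L³ - Pab²/L²  [x≤a] = 14·1²·(3·3+1)·1/4³ - 14·3·1²/4² = -7/16 kN·m
Load 2 — uniform load w=8 kN/m over full span:
  M_2 = wLx/2 - wL²/12 - wx²/2 = 8·4·1/2 - 8·4²/12 - 8·1²/2 = 4/3 kN·m
Load 3 — point force P=10 kN at a=8/5 m (b=L-a=12/5):
  M_3 = Pb²(3a+b)x/L³ - Pab²/L²  [x≤a] = 10·(12/5)²·(3·(8/5)+(12/5))·1/4³ - 10·(8/5)·(12/5)²/4² = 18/25 kN·m
Load 4 — triangular load w₀=-15 kN/m (0→w₀ over full span):
  M_4 = 3w₀Lx/20 - w₀L²/30 - w₀x³/(6L) = 3·(-15)·4·1/20 - (-15)·4²/30 - (-15)·1³/(6·4) = -3/8 kN·m
Superposition: M = Σ M_i = 1489/1200 kN·m ≈ 1.240833 kN·m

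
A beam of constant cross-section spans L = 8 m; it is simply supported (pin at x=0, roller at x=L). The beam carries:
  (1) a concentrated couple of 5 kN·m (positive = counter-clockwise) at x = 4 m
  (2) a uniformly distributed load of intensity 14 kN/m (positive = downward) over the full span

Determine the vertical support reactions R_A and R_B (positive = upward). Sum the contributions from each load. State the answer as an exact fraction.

Load 1 — applied couple M₀=5 kN·m at a=4 m (b=L-a=4):
  R_A = M₀/L = 5/8 kN
  R_B = -M₀/L = -5/8 kN
Load 2 — uniform load w=14 kN/m over full span:
  R_A = wL/2 = 14·8/2 = 56 kN
  R_B = wL/2 = 14·8/2 = 56 kN
Superposition: R_A = 453/8 kN, R_B = 443/8 kN

R_A = 453/8 kN, R_B = 443/8 kN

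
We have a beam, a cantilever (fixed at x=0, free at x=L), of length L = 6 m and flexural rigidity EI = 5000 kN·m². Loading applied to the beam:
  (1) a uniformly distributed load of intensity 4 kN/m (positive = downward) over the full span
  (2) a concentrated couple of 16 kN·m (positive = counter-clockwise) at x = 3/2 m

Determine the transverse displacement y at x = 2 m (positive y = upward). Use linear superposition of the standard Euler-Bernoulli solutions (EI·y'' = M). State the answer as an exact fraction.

Load 1 — uniform load w=4 kN/m over full span:
  y_1 = -wx²(x²-4Lx+6L²)/(24EI) = -4·2²·(2²-4·6·2+6·6²)/(24·5000) = -43/1875 m
Load 2 — applied couple M₀=16 kN·m at a=3/2 m (b=L-a=9/2):
  y_2 = M₀a(2x-a)/(2EI)  [x>a] = 16·(3/2)·(2·2-(3/2))/(2·5000) = 3/500 m
Superposition: y = Σ y_i = -127/7500 m ≈ -0.016933 m

y(2) = -127/7500 m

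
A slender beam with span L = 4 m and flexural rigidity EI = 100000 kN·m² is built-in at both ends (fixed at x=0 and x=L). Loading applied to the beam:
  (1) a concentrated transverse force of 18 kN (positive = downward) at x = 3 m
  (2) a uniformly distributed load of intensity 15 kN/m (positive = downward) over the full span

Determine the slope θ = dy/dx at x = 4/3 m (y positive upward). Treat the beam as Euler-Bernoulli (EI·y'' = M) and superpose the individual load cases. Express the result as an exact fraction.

Load 1 — point force P=18 kN at a=3 m (b=L-a=1):
  θ_1 = -Pb²x(2aL-(3a+b)x)/(2L³EI)  [x≤a] = -18·1²·(4/3)·(2·3·4-(3·3+1)·(4/3))/(2·4³·100000) = -1/50000 rad
Load 2 — uniform load w=15 kN/m over full span:
  θ_2 = -wx(L-x)(L-2x)/(12EI) = -15·(4/3)·(4-(4/3))·(4-2·(4/3))/(12·100000) = -1/16875 rad
Superposition: θ = Σ θ_i = -107/1350000 rad ≈ -0.000079 rad

θ(4/3) = -107/1350000 rad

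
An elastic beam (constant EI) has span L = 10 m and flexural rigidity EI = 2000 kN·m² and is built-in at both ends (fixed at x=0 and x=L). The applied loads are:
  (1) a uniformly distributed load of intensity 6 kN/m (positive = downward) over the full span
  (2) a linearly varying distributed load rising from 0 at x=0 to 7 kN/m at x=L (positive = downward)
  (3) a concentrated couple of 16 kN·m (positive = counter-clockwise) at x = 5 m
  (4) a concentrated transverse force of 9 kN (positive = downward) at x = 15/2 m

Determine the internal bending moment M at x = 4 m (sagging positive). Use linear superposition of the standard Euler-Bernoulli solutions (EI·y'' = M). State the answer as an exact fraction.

Load 1 — uniform load w=6 kN/m over full span:
  M_1 = wLx/2 - wL²/12 - wx²/2 = 6·10·4/2 - 6·10²/12 - 6·4²/2 = 22 kN·m
Load 2 — triangular load w₀=7 kN/m (0→w₀ over full span):
  M_2 = 3w₀Lx/20 - w₀L²/30 - w₀x³/(6L) = 3·7·10·4/20 - 7·10²/30 - 7·4³/(6·10) = 56/5 kN·m
Load 3 — applied couple M₀=16 kN·m at a=5 m (b=L-a=5):
  M_3 = R_Ax - M_A  [x≤a] with R_A=12/5, M_A=4 = (12/5)·4 - 4 = 28/5 kN·m
Load 4 — point force P=9 kN at a=15/2 m (b=L-a=5/2):
  M_4 = Pb²(3a+b)x/L³ - Pab²/L²  [x≤a] = 9·(5/2)²·(3·(15/2)+(5/2))·4/10³ - 9·(15/2)·(5/2)²/10² = 45/32 kN·m
Superposition: M = Σ M_i = 6433/160 kN·m ≈ 40.206250 kN·m

M(4) = 6433/160 kN·m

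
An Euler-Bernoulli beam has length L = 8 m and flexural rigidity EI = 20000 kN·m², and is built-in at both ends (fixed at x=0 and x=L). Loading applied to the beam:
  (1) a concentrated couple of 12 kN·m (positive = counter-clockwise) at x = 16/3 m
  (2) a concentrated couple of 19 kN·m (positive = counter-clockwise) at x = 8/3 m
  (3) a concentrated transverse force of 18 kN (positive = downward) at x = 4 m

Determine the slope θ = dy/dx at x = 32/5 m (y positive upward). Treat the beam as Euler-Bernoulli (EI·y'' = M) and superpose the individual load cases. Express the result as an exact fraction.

θ(32/5) = 43/62500 rad

Load 1 — applied couple M₀=12 kN·m at a=16/3 m (b=L-a=8/3):
  θ_1 = (R_Ax²/2 - M_Ax - M₀(x-a))/EI  [x>a] with R_A=2, M_A=4 = (2·(32/5)²/2 - 4·(32/5) - 12·((32/5)-(16/3)))/20000 = 2/15625 rad
Load 2 — applied couple M₀=19 kN·m at a=8/3 m (b=L-a=16/3):
  θ_2 = (R_Ax²/2 - M_Ax - M₀(x-a))/EI  [x>a] with R_A=19/6, M_A=0 = ((19/6)·(32/5)²/2 - 0·(32/5) - 19·((32/5)-(8/3)))/20000 = -19/62500 rad
Load 3 — point force P=18 kN at a=4 m (b=L-a=4):
  θ_3 = Pa²(L-x)(2bL-(3b+a)(L-x))/(2L³EI)  [x>a] = 18·4²·(8-(32/5))·(2·4·8-(3·4+4)·(8-(32/5)))/(2·8³·20000) = 27/31250 rad
Superposition: θ = Σ θ_i = 43/62500 rad ≈ 0.000688 rad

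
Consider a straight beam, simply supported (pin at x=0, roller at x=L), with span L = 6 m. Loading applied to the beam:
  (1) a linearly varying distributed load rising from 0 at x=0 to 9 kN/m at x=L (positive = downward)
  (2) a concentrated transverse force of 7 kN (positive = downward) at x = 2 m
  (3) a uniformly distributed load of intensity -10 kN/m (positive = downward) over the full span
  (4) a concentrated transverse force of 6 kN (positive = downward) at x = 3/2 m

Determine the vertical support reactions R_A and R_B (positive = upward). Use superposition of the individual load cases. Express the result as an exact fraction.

Load 1 — triangular load w₀=9 kN/m (0→w₀ over full span):
  R_A = w₀L/6 = 9·6/6 = 9 kN
  R_B = w₀L/3 = 9·6/3 = 18 kN
Load 2 — point force P=7 kN at a=2 m (b=L-a=4):
  R_A = Pb/L = 7·4/6 = 14/3 kN
  R_B = Pa/L = 7·2/6 = 7/3 kN
Load 3 — uniform load w=-10 kN/m over full span:
  R_A = wL/2 = (-10)·6/2 = -30 kN
  R_B = wL/2 = (-10)·6/2 = -30 kN
Load 4 — point force P=6 kN at a=3/2 m (b=L-a=9/2):
  R_A = Pb/L = 6·(9/2)/6 = 9/2 kN
  R_B = Pa/L = 6·(3/2)/6 = 3/2 kN
Superposition: R_A = -71/6 kN, R_B = -49/6 kN

R_A = -71/6 kN, R_B = -49/6 kN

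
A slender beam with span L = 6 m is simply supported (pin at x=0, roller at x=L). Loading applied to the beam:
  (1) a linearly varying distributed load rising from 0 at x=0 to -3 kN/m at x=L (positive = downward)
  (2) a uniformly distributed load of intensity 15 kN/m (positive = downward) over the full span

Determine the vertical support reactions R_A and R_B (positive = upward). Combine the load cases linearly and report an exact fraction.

R_A = 42 kN, R_B = 39 kN

Load 1 — triangular load w₀=-3 kN/m (0→w₀ over full span):
  R_A = w₀L/6 = (-3)·6/6 = -3 kN
  R_B = w₀L/3 = (-3)·6/3 = -6 kN
Load 2 — uniform load w=15 kN/m over full span:
  R_A = wL/2 = 15·6/2 = 45 kN
  R_B = wL/2 = 15·6/2 = 45 kN
Superposition: R_A = 42 kN, R_B = 39 kN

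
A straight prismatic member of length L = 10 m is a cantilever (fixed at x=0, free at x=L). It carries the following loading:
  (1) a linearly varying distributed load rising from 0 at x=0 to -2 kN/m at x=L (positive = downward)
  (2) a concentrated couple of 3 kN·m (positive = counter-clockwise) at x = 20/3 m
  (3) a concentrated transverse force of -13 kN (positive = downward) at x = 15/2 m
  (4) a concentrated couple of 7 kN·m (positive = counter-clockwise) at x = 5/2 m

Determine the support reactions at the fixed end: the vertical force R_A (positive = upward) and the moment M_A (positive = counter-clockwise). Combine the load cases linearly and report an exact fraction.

R_A = -23 kN, M_A = -1045/6 kN·m

Load 1 — triangular load w₀=-2 kN/m (0→w₀ over full span):
  R_A = w₀L/2 = (-2)·10/2 = -10 kN
  M_A = w₀L²/3 = (-2)·10²/3 = -200/3 kN·m
Load 2 — applied couple M₀=3 kN·m at a=20/3 m (b=L-a=10/3):
  R_A = 0 kN
  M_A = -M₀ = -3 kN·m
Load 3 — point force P=-13 kN at a=15/2 m (b=L-a=5/2):
  R_A = P = (-13) = -13 kN
  M_A = Pa = (-13)·(15/2) = -195/2 kN·m
Load 4 — applied couple M₀=7 kN·m at a=5/2 m (b=L-a=15/2):
  R_A = 0 kN
  M_A = -M₀ = -7 kN·m
Superposition: R_A = -23 kN, M_A = -1045/6 kN·m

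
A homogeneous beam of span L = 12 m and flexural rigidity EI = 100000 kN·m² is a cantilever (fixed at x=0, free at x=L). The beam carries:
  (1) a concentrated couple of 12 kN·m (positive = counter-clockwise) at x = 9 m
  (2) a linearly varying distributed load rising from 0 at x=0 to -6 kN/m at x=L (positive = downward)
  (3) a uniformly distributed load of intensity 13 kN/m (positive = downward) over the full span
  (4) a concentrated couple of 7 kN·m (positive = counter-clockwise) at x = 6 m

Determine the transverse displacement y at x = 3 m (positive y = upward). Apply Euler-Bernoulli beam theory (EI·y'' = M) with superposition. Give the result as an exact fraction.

y(3) = -186669/8000000 m

Load 1 — applied couple M₀=12 kN·m at a=9 m (b=L-a=3):
  y_1 = M₀x²/(2EI)  [x≤a] = 12·3²/(2·100000) = 27/50000 m
Load 2 — triangular load w₀=-6 kN/m (0→w₀ over full span):
  y_2 = (w₀Lx³/12-w₀L²x²/6-w₀x⁵/(120L))/EI = ((-6)·12·3³/12-(-6)·12²·3²/6-(-6)·3⁵/(120·12))/100000 = 90801/8000000 m
Load 3 — uniform load w=13 kN/m over full span:
  y_3 = -wx²(x²-4Lx+6L²)/(24EI) = -13·3²·(3²-4·12·3+6·12²)/(24·100000) = -28431/800000 m
Load 4 — applied couple M₀=7 kN·m at a=6 m (b=L-a=6):
  y_4 = M₀x²/(2EI)  [x≤a] = 7·3²/(2·100000) = 63/200000 m
Superposition: y = Σ y_i = -186669/8000000 m ≈ -0.023334 m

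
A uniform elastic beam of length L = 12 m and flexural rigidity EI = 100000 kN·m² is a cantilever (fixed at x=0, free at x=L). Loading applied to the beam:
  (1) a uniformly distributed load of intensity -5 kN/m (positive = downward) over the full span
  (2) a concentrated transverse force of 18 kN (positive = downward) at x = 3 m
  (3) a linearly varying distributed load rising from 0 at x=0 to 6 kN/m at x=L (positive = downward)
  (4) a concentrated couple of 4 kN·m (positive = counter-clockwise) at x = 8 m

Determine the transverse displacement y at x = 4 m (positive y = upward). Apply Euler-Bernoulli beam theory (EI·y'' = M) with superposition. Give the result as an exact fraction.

Load 1 — uniform load w=-5 kN/m over full span:
  y_1 = -wx²(x²-4Lx+6L²)/(24EI) = -(-5)·4²·(4²-4·12·4+6·12²)/(24·100000) = 43/1875 m
Load 2 — point force P=18 kN at a=3 m (b=L-a=9):
  y_2 = -Pa²(3x-a)/(6EI)  [x>a] = -18·3²·(3·4-3)/(6·100000) = -243/100000 m
Load 3 — triangular load w₀=6 kN/m (0→w₀ over full span):
  y_3 = (w₀Lx³/12-w₀L²x²/6-w₀x⁵/(120L))/EI = (6·12·4³/12-6·12²·4²/6-6·4⁵/(120·12))/100000 = -902/46875 m
Load 4 — applied couple M₀=4 kN·m at a=8 m (b=L-a=4):
  y_4 = M₀x²/(2EI)  [x≤a] = 4·4²/(2·100000) = 1/3125 m
Superposition: y = Σ y_i = 2371/1500000 m ≈ 0.001581 m

y(4) = 2371/1500000 m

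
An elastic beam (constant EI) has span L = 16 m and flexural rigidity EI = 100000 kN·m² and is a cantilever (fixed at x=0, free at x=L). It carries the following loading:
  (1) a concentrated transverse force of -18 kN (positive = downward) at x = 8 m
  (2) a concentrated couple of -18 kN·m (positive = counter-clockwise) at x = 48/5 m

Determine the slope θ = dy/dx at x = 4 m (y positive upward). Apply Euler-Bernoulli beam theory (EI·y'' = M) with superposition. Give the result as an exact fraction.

θ(4) = 9/2500 rad

Load 1 — point force P=-18 kN at a=8 m (b=L-a=8):
  θ_1 = -Px(2a-x)/(2EI)  [x≤a] = -(-18)·4·(2·8-4)/(2·100000) = 27/6250 rad
Load 2 — applied couple M₀=-18 kN·m at a=48/5 m (b=L-a=32/5):
  θ_2 = M₀x/EI  [x≤a] = (-18)·4/100000 = -9/12500 rad
Superposition: θ = Σ θ_i = 9/2500 rad ≈ 0.003600 rad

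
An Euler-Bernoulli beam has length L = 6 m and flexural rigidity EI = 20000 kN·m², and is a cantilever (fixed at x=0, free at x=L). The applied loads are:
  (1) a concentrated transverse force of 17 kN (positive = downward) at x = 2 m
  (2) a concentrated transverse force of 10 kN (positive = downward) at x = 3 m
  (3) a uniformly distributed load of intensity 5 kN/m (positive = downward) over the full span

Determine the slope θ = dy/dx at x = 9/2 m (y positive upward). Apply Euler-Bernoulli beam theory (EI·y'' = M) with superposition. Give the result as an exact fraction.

Load 1 — point force P=17 kN at a=2 m (b=L-a=4):
  θ_1 = -Pa²/(2EI)  [x>a] = -17·2²/(2·20000) = -17/10000 rad
Load 2 — point force P=10 kN at a=3 m (b=L-a=3):
  θ_2 = -Pa²/(2EI)  [x>a] = -10·3²/(2·20000) = -9/4000 rad
Load 3 — uniform load w=5 kN/m over full span:
  θ_3 = -wx(x²-3Lx+3L²)/(6EI) = -5·(9/2)·((9/2)²-3·6·(9/2)+3·6²)/(6·20000) = -567/64000 rad
Superposition: θ = Σ θ_i = -4099/320000 rad ≈ -0.012809 rad

θ(9/2) = -4099/320000 rad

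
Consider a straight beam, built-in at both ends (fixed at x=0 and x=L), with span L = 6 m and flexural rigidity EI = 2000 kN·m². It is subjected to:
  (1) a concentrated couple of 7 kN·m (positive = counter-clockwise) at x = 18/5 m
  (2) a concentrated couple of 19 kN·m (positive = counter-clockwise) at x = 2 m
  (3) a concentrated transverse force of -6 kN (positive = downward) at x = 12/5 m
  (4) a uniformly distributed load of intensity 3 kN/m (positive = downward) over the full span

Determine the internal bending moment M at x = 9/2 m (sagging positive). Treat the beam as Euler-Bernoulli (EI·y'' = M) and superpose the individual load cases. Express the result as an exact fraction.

Load 1 — applied couple M₀=7 kN·m at a=18/5 m (b=L-a=12/5):
  M_1 = R_Ax - M_A - M₀  [x>a] with R_A=42/25, M_A=56/25 = (42/25)·(9/2) - (56/25) - 7 = -42/25 kN·m
Load 2 — applied couple M₀=19 kN·m at a=2 m (b=L-a=4):
  M_2 = R_Ax - M_A - M₀  [x>a] with R_A=38/9, M_A=0 = (38/9)·(9/2) - 0 - 19 = 0 kN·m
Load 3 — point force P=-6 kN at a=12/5 m (b=L-a=18/5):
  M_3 = Pa²(a+3b)(L-x)/L³ - Pa²b/L²  [x>a] = (-6)·(12/5)²·((12/5)+3·(18/5))·(6-(9/2))/6³ - (-6)·(12/5)²·(18/5)/6² = 36/125 kN·m
Load 4 — uniform load w=3 kN/m over full span:
  M_4 = wLx/2 - wL²/12 - wx²/2 = 3·6·(9/2)/2 - 3·6²/12 - 3·(9/2)²/2 = 9/8 kN·m
Superposition: M = Σ M_i = -267/1000 kN·m ≈ -0.267000 kN·m

M(9/2) = -267/1000 kN·m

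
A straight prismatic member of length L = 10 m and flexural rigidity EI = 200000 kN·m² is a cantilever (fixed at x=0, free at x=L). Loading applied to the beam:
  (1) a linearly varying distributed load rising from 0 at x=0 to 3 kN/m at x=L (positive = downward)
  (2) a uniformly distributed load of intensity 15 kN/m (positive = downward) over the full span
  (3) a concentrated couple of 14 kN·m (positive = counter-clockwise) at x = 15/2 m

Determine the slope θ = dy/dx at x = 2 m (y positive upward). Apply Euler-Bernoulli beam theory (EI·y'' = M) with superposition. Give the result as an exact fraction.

Load 1 — triangular load w₀=3 kN/m (0→w₀ over full span):
  θ_1 = (w₀Lx²/4-w₀L²x/3-w₀x⁴/(24L))/EI = (3·10·2²/4-3·10²·2/3-3·2⁴/(24·10))/200000 = -851/1000000 rad
Load 2 — uniform load w=15 kN/m over full span:
  θ_2 = -wx(x²-3Lx+3L²)/(6EI) = -15·2·(2²-3·10·2+3·10²)/(6·200000) = -61/10000 rad
Load 3 — applied couple M₀=14 kN·m at a=15/2 m (b=L-a=5/2):
  θ_3 = M₀x/EI  [x≤a] = 14·2/200000 = 7/50000 rad
Superposition: θ = Σ θ_i = -6811/1000000 rad ≈ -0.006811 rad

θ(2) = -6811/1000000 rad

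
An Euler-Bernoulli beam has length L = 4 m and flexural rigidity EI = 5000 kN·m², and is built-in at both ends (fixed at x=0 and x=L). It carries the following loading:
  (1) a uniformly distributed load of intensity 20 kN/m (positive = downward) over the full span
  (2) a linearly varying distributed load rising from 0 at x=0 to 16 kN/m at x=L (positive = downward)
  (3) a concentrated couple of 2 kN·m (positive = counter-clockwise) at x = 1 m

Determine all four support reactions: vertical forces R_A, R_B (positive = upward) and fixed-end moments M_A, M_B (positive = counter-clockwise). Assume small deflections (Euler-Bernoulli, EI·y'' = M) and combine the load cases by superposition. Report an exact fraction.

R_A = 4013/80 kN, M_A = 1393/40 kN·m, R_B = 4947/80 kN, M_B = -4661/120 kN·m

Load 1 — uniform load w=20 kN/m over full span:
  R_A = wL/2 = 20·4/2 = 40 kN
  M_A = wL²/12 = 20·4²/12 = 80/3 kN·m
  R_B = wL/2 = 20·4/2 = 40 kN
  M_B = -wL²/12 = -20·4²/12 = -80/3 kN·m
Load 2 — triangular load w₀=16 kN/m (0→w₀ over full span):
  R_A = 3w₀L/20 = 3·16·4/20 = 48/5 kN
  M_A = w₀L²/30 = 16·4²/30 = 128/15 kN·m
  R_B = 7w₀L/20 = 7·16·4/20 = 112/5 kN
  M_B = -w₀L²/20 = -16·4²/20 = -64/5 kN·m
Load 3 — applied couple M₀=2 kN·m at a=1 m (b=L-a=3):
  R_A = 6M₀ab/L³ = 6·2·1·3/4³ = 9/16 kN
  M_A = M₀b(2a-b)/L² = 2·3·(2·1-3)/4² = -3/8 kN·m
  R_B = -6M₀ab/L³ = -6·2·1·3/4³ = -9/16 kN
  M_B = M₀a(2b-a)/L² = 2·1·(2·3-1)/4² = 5/8 kN·m
Superposition: R_A = 4013/80 kN, M_A = 1393/40 kN·m, R_B = 4947/80 kN, M_B = -4661/120 kN·m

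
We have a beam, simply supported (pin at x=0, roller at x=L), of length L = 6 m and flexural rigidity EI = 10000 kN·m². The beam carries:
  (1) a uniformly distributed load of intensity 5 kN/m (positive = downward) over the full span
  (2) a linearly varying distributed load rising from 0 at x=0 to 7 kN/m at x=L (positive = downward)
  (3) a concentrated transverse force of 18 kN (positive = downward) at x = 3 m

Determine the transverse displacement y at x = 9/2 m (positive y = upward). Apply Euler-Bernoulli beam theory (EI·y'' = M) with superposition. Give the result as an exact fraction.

Load 1 — uniform load w=5 kN/m over full span:
  y_1 = -wx(L³-2Lx²+x³)/(24EI) = -5·(9/2)·(6³-2·6·(9/2)²+(9/2)³)/(24·10000) = -1539/256000 m
Load 2 — triangular load w₀=7 kN/m (0→w₀ over full span):
  y_2 = -w₀x(7L⁴-10L²x²+3x⁴)/(360LEI) = -7·(9/2)·(7·6⁴-10·6²·(9/2)²+3·(9/2)⁴)/(360·6·10000) = -22491/5120000 m
Load 3 — point force P=18 kN at a=3 m (b=L-a=3):
  y_3 = -Pa(L-x)(2Lx-a²-x²)/(6LEI)  [x>a] = -18·3·(6-(9/2))·(2·6·(9/2)-3²-(9/2)²)/(6·6·10000) = -891/160000 m
Superposition: y = Σ y_i = -81783/5120000 m ≈ -0.015973 m

y(9/2) = -81783/5120000 m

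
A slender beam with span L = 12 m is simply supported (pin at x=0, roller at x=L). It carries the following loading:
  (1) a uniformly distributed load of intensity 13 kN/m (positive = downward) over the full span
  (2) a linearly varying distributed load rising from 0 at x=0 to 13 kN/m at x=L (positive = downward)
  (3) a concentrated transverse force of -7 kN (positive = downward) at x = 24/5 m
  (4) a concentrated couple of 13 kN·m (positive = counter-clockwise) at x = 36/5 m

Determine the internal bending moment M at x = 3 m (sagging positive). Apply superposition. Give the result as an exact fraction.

Load 1 — uniform load w=13 kN/m over full span:
  M_1 = wx(L-x)/2 = 13·3·(12-3)/2 = 351/2 kN·m
Load 2 — triangular load w₀=13 kN/m (0→w₀ over full span):
  M_2 = w₀Lx/6 - w₀x³/(6L) = 13·12·3/6 - 13·3³/(6·12) = 585/8 kN·m
Load 3 — point force P=-7 kN at a=24/5 m (b=L-a=36/5):
  M_3 = Pbx/L  [x≤a] = (-7)·(36/5)·3/12 = -63/5 kN·m
Load 4 — applied couple M₀=13 kN·m at a=36/5 m (b=L-a=24/5):
  M_4 = M₀x/L  [x≤a] = 13·3/12 = 13/4 kN·m
Superposition: M = Σ M_i = 9571/40 kN·m ≈ 239.275000 kN·m

M(3) = 9571/40 kN·m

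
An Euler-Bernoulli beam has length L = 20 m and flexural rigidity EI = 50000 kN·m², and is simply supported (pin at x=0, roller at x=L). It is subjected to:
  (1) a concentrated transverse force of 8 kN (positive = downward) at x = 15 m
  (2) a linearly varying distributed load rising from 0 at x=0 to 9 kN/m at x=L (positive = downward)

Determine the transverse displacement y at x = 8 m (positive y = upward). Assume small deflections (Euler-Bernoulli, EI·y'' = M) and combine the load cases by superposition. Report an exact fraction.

Load 1 — point force P=8 kN at a=15 m (b=L-a=5):
  y_1 = -Pbx(L²-b²-x²)/(6LEI)  [x≤a] = -8·5·8·(20²-5²-8²)/(6·20·50000) = -311/18750 m
Load 2 — triangular load w₀=9 kN/m (0→w₀ over full span):
  y_2 = -w₀x(7L⁴-10L²x²+3x⁴)/(360LEI) = -9·8·(7·20⁴-10·20²·8²+3·8⁴)/(360·20·50000) = -13692/78125 m
Superposition: y = Σ y_i = -89927/468750 m ≈ -0.191844 m

y(8) = -89927/468750 m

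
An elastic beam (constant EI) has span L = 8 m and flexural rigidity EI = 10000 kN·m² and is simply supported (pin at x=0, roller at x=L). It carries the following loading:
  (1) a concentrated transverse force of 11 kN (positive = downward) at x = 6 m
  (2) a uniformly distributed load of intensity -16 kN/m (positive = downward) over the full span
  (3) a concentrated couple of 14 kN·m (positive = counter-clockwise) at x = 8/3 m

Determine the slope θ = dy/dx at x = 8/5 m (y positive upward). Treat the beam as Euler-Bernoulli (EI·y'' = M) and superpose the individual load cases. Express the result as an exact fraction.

θ(8/5) = 573341/22500000 rad

Load 1 — point force P=11 kN at a=6 m (b=L-a=2):
  θ_1 = -Pb(L²-b²-3x²)/(6LEI)  [x≤a] = -11·2·(8²-2²-3·(8/5)²)/(6·8·10000) = -1199/500000 rad
Load 2 — uniform load w=-16 kN/m over full span:
  θ_2 = -w(L³-6Lx²+4x³)/(24EI) = -(-16)·(8³-6·8·(8/5)²+4·(8/5)³)/(24·10000) = 2112/78125 rad
Load 3 — applied couple M₀=14 kN·m at a=8/3 m (b=L-a=16/3):
  θ_3 = (M₀x²/(2L)+C₁)/EI  [x≤a] with C₁=M₀(3b²-L²)/(6L)=56/9 = (14·(8/5)²/(2·8)+(56/9))/10000 = 119/140625 rad
Superposition: θ = Σ θ_i = 573341/22500000 rad ≈ 0.025482 rad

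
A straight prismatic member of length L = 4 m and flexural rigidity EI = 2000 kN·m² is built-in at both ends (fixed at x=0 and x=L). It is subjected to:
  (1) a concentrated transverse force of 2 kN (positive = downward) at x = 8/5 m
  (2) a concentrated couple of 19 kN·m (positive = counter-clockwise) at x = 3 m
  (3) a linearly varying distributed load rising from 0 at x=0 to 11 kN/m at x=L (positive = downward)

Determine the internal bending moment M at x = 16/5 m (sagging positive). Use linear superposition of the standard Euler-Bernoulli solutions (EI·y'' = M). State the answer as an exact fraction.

M(16/5) = -234229/30000 kN·m

Load 1 — point force P=2 kN at a=8/5 m (b=L-a=12/5):
  M_1 = Pa²(a+3b)(L-x)/L³ - Pa²b/L²  [x>a] = 2·(8/5)²·((8/5)+3·(12/5))·(4-(16/5))/4³ - 2·(8/5)²·(12/5)/4² = -128/625 kN·m
Load 2 — applied couple M₀=19 kN·m at a=3 m (b=L-a=1):
  M_2 = R_Ax - M_A - M₀  [x>a] with R_A=171/32, M_A=95/16 = (171/32)·(16/5) - (95/16) - 19 = -627/80 kN·m
Load 3 — triangular load w₀=11 kN/m (0→w₀ over full span):
  M_3 = 3w₀Lx/20 - w₀L²/30 - w₀x³/(6L) = 3·11·4·(16/5)/20 - 11·4²/30 - 11·(16/5)³/(6·4) = 88/375 kN·m
Superposition: M = Σ M_i = -234229/30000 kN·m ≈ -7.807633 kN·m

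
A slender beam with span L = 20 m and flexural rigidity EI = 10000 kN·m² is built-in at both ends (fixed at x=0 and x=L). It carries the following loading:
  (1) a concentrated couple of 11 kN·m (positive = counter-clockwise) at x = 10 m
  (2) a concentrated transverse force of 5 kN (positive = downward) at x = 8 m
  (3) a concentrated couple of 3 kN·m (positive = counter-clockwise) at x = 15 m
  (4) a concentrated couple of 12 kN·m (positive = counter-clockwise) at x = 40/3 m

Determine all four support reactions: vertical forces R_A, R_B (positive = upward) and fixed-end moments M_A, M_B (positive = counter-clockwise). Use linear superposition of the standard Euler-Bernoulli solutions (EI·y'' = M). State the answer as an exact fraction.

R_A = 4027/800 kN, M_A = 1767/80 kN·m, R_B = -27/800 kN, M_B = -593/80 kN·m

Load 1 — applied couple M₀=11 kN·m at a=10 m (b=L-a=10):
  R_A = 6M₀ab/L³ = 6·11·10·10/20³ = 33/40 kN
  M_A = M₀b(2a-b)/L² = 11·10·(2·10-10)/20² = 11/4 kN·m
  R_B = -6M₀ab/L³ = -6·11·10·10/20³ = -33/40 kN
  M_B = M₀a(2b-a)/L² = 11·10·(2·10-10)/20² = 11/4 kN·m
Load 2 — point force P=5 kN at a=8 m (b=L-a=12):
  R_A = Pb²(3a+b)/L³ = 5·12²·(3·8+12)/20³ = 81/25 kN
  M_A = Pab²/L² = 5·8·12²/20² = 72/5 kN·m
  R_B = Pa²(a+3b)/L³ = 5·8²·(8+3·12)/20³ = 44/25 kN
  M_B = -Pa²b/L² = -5·8²·12/20² = -48/5 kN·m
Load 3 — applied couple M₀=3 kN·m at a=15 m (b=L-a=5):
  R_A = 6M₀ab/L³ = 6·3·15·5/20³ = 27/160 kN
  M_A = M₀b(2a-b)/L² = 3·5·(2·15-5)/20² = 15/16 kN·m
  R_B = -6M₀ab/L³ = -6·3·15·5/20³ = -27/160 kN
  M_B = M₀a(2b-a)/L² = 3·15·(2·5-15)/20² = -9/16 kN·m
Load 4 — applied couple M₀=12 kN·m at a=40/3 m (b=L-a=20/3):
  R_A = 6M₀ab/L³ = 6·12·(40/3)·(20/3)/20³ = 4/5 kN
  M_A = M₀b(2a-b)/L² = 12·(20/3)·(2·(40/3)-(20/3))/20² = 4 kN·m
  R_B = -6M₀ab/L³ = -6·12·(40/3)·(20/3)/20³ = -4/5 kN
  M_B = M₀a(2b-a)/L² = 12·(40/3)·(2·(20/3)-(40/3))/20² = 0 kN·m
Superposition: R_A = 4027/800 kN, M_A = 1767/80 kN·m, R_B = -27/800 kN, M_B = -593/80 kN·m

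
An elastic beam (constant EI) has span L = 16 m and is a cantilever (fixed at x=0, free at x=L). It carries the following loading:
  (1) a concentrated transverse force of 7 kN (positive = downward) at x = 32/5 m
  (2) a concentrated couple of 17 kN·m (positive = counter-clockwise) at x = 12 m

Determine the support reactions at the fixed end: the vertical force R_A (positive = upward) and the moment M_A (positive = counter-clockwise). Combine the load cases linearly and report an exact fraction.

R_A = 7 kN, M_A = 139/5 kN·m

Load 1 — point force P=7 kN at a=32/5 m (b=L-a=48/5):
  R_A = P = 7 kN
  M_A = Pa = 7·(32/5) = 224/5 kN·m
Load 2 — applied couple M₀=17 kN·m at a=12 m (b=L-a=4):
  R_A = 0 kN
  M_A = -M₀ = -17 kN·m
Superposition: R_A = 7 kN, M_A = 139/5 kN·m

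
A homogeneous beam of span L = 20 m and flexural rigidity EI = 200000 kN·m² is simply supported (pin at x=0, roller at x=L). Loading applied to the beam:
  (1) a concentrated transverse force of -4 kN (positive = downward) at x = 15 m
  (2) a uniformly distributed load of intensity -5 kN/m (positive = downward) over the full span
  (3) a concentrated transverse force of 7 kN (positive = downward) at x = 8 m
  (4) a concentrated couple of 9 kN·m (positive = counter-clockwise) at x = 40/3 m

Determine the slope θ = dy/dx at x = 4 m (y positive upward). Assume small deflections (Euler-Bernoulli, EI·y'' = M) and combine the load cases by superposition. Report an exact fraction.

Load 1 — point force P=-4 kN at a=15 m (b=L-a=5):
  θ_1 = -Pb(L²-b²-3x²)/(6LEI)  [x≤a] = -(-4)·5·(20²-5²-3·4²)/(6·20·200000) = 109/400000 rad
Load 2 — uniform load w=-5 kN/m over full span:
  θ_2 = -w(L³-6Lx²+4x³)/(24EI) = -(-5)·(20³-6·20·4²+4·4³)/(24·200000) = 33/5000 rad
Load 3 — point force P=7 kN at a=8 m (b=L-a=12):
  θ_3 = -Pb(L²-b²-3x²)/(6LEI)  [x≤a] = -7·12·(20²-12²-3·4²)/(6·20·200000) = -91/125000 rad
Load 4 — applied couple M₀=9 kN·m at a=40/3 m (b=L-a=20/3):
  θ_4 = (M₀x²/(2L)+C₁)/EI  [x≤a] with C₁=M₀(3b²-L²)/(6L)=-20 = (9·4²/(2·20)+(-20))/200000 = -41/500000 rad
Superposition: θ = Σ θ_i = 97/16000 rad ≈ 0.006063 rad

θ(4) = 97/16000 rad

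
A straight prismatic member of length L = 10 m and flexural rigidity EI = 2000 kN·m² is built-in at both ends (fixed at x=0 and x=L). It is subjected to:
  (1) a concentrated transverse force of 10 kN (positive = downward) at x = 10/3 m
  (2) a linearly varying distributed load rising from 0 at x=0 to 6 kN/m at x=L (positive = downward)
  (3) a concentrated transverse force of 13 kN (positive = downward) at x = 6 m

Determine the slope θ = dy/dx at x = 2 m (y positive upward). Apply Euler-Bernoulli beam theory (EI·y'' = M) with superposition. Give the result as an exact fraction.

θ(2) = -22369/843750 rad

Load 1 — point force P=10 kN at a=10/3 m (b=L-a=20/3):
  θ_1 = -Pb²x(2aL-(3a+b)x)/(2L³EI)  [x≤a] = -10·(20/3)²·2·(2·(10/3)·10-(3·(10/3)+(20/3))·2)/(2·10³·2000) = -1/135 rad
Load 2 — triangular load w₀=6 kN/m (0→w₀ over full span):
  θ_2 = -w₀(2x(L-x)(L-2x)(x+2L)+x²(L-x)²)/(120LEI) = -6·(2·2·(10-2)·(10-2·2)·(2+2·10)+2²·(10-2)²)/(120·10·2000) = -7/625 rad
Load 3 — point force P=13 kN at a=6 m (b=L-a=4):
  θ_3 = -Pb²x(2aL-(3a+b)x)/(2L³EI)  [x≤a] = -13·4²·2·(2·6·10-(3·6+4)·2)/(2·10³·2000) = -247/31250 rad
Superposition: θ = Σ θ_i = -22369/843750 rad ≈ -0.026511 rad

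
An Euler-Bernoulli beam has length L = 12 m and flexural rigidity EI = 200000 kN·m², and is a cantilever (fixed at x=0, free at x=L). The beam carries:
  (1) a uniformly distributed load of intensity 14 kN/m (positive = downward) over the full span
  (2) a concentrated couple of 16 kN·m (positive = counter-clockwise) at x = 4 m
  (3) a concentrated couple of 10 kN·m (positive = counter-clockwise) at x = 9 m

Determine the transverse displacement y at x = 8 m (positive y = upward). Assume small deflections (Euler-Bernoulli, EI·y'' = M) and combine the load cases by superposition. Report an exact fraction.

y(8) = -919/9375 m

Load 1 — uniform load w=14 kN/m over full span:
  y_1 = -wx²(x²-4Lx+6L²)/(24EI) = -14·8²·(8²-4·12·8+6·12²)/(24·200000) = -952/9375 m
Load 2 — applied couple M₀=16 kN·m at a=4 m (b=L-a=8):
  y_2 = M₀a(2x-a)/(2EI)  [x>a] = 16·4·(2·8-4)/(2·200000) = 6/3125 m
Load 3 — applied couple M₀=10 kN·m at a=9 m (b=L-a=3):
  y_3 = M₀x²/(2EI)  [x≤a] = 10·8²/(2·200000) = 1/625 m
Superposition: y = Σ y_i = -919/9375 m ≈ -0.098027 m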